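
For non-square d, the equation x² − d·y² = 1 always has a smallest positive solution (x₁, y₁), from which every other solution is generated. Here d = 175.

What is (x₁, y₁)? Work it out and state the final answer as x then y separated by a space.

2024 153

[13; 4,2,1,2,4,26] for √175; ℓ=6 ⇒ convergent index 5
a_0=13:  p_0=13·1+0=13,  q_0=13·0+1=1
…
a_2=2:  p_2=2·53+13=119,  q_2=2·4+1=9
a_3=1:  p_3=1·119+53=172,  q_3=1·9+4=13
a_4=2:  p_4=2·172+119=463,  q_4=2·13+9=35
a_5=4:  p_5=4·463+172=2024,  q_5=4·35+13=153
→ (2024, 153).  Check: 2024²=4096576, 175·153²=4096575, difference 1.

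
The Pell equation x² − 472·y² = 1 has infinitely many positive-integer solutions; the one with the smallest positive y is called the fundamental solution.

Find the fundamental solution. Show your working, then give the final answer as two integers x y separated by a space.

306917 14127

[21; 1,2,1,1,1,…,2,1,42] for √472; ℓ=14 ⇒ convergent index 13
i=0: a=21 ⇒ p=21, q=1
i=1: a=1 ⇒ p=22, q=1
…
i=5: a=1 ⇒ p=239, q=11
…
i=7: a=5 ⇒ p=5779, q=266
…
i=12: a=2 ⇒ p=222687, q=10250
i=13: a=1 ⇒ p=306917, q=14127
→ (306917, 14127).  Check: 306917²=94198044889, 472·14127²=94198044888, difference 1.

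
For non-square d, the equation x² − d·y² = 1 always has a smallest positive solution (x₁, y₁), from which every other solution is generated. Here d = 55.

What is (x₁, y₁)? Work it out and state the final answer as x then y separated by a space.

89 12

√55 → a₀=7, period (2,2,2,14); ℓ=4 even so k=3
i=0: a=7 ⇒ p=7, q=1
…
i=2: a=2 ⇒ p=37, q=5
i=3: a=2 ⇒ p=89, q=12
(x₁, y₁) = (89, 12);  89² − 55·12² = 1 ✓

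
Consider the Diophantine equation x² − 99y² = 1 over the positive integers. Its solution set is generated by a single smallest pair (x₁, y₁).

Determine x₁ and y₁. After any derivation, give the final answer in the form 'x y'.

[9; 1,18] for √99; ℓ=2 ⇒ convergent index 1
k=0  a_k=9  p_k/q_k = 9/1
k=1  a_k=1  p_k/q_k = 10/1
→ (10, 1).  Check: 10²=100, 99·1²=99, difference 1.

10 1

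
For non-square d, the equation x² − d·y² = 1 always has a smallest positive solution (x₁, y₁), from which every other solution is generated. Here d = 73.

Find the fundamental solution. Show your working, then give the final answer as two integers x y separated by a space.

2281249 267000

√73 = [8; 1,1,5,5,1,1,16, …], period ℓ=7 (odd) → k=13
i=0: a=8 ⇒ p=8, q=1
i=1: a=1 ⇒ p=9, q=1
…
i=3: a=5 ⇒ p=94, q=11
i=4: a=5 ⇒ p=487, q=57
…
i=6: a=1 ⇒ p=1068, q=125
i=7: a=16 ⇒ p=17669, q=2068
i=8: a=1 ⇒ p=18737, q=2193
i=9: a=1 ⇒ p=36406, q=4261
i=10: a=5 ⇒ p=200767, q=23498
i=11: a=5 ⇒ p=1040241, q=121751
i=12: a=1 ⇒ p=1241008, q=145249
i=13: a=1 ⇒ p=2281249, q=267000
fundamental: x₁=2281249, y₁=267000  (since 5204097000001 − 73·71289000000 = 1)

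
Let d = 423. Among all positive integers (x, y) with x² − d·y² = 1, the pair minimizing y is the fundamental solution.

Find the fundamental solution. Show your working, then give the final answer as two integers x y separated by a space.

4607 224

[20; 1,1,3,4,3,1,1,40] for √423; ℓ=8 ⇒ convergent index 7
i=0: a=20 ⇒ p=20, q=1
i=1: a=1 ⇒ p=21, q=1
…
i=3: a=3 ⇒ p=144, q=7
…
i=5: a=3 ⇒ p=1995, q=97
i=6: a=1 ⇒ p=2612, q=127
i=7: a=1 ⇒ p=4607, q=224
(x₁, y₁) = (4607, 224);  4607² − 423·224² = 1 ✓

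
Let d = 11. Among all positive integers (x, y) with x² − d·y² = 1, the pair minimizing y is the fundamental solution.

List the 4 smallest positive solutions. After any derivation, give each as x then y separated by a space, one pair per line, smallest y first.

d=11: √d = [3; 3,6] (ℓ=2, even), read p_1/q_1
k=0  a_k=3  p_k/q_k = 3/1
k=1  a_k=3  p_k/q_k = 10/3
(x₁, y₁) = (10, 3);  10² − 11·3² = 1 ✓
n=2: (10,3)∘(10,3) = (10·10+11·3·3, 10·3+3·10) = (199,60)
n=3: (199,60)∘(10,3) = (10·199+11·3·60, 10·60+3·199) = (3970,1197)
n=4: (3970,1197)∘(10,3) = (10·3970+11·3·1197, 10·1197+3·3970) = (79201,23880)

10 3
199 60
3970 1197
79201 23880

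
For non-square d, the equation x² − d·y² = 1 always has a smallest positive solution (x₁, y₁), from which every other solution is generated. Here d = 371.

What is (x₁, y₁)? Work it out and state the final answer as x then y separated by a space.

1695 88

[19; 3,1,4,1,3,38] for √371; ℓ=6 ⇒ convergent index 5
a_0=19:  p_0=19·1+0=19,  q_0=19·0+1=1
a_1=3:  p_1=3·19+1=58,  q_1=3·1+0=3
a_2=1:  p_2=1·58+19=77,  q_2=1·3+1=4
a_3=4:  p_3=4·77+58=366,  q_3=4·4+3=19
a_4=1:  p_4=1·366+77=443,  q_4=1·19+4=23
a_5=3:  p_5=3·443+366=1695,  q_5=3·23+19=88
→ (1695, 88).  Check: 1695²=2873025, 371·88²=2873024, difference 1.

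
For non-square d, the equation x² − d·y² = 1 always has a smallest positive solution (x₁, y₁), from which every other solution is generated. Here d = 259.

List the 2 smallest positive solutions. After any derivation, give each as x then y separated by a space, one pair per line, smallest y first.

d=259: √d = [16; 10,1,2,3,4,3,2,1,10,32] (ℓ=10, even), read p_9/q_9
a_0=16:  p_0=16·1+0=16,  q_0=16·0+1=1
…
a_7=2:  p_7=2·23931+7403=55265,  q_7=2·1487+460=3434
a_8=1:  p_8=1·55265+23931=79196,  q_8=1·3434+1487=4921
a_9=10:  p_9=10·79196+55265=847225,  q_9=10·4921+3434=52644
(x₁, y₁) = (847225, 52644);  847225² − 259·52644² = 1 ✓
n=2: (847225,52644)∘(847225,52644) = (847225·847225+259·52644·52644, 847225·52644+52644·847225) = (1435580401249,89202625800)

847225 52644
1435580401249 89202625800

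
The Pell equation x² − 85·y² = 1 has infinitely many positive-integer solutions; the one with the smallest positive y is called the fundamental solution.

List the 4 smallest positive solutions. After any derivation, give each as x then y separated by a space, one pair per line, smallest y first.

285769 30996
163327842721 17715391848
93348068572789129 10125019625991228
53351968415791425367681 5786833466982059076816

√85 → a₀=9, period (4,1,1,4,18); ℓ=5 odd so k=9
i=0: a=9 ⇒ p=9, q=1
…
i=8: a=1 ⇒ p=62739, q=6805
i=9: a=4 ⇒ p=285769, q=30996
→ (285769, 30996).  Check: 285769²=81663921361, 85·30996²=81663921360, difference 1.
n=2: (285769,30996)∘(285769,30996) = (285769·285769+85·30996·30996, 285769·30996+30996·285769) = (163327842721,17715391848)
n=3: (163327842721,17715391848)∘(285769,30996) = (285769·163327842721+85·30996·17715391848, 285769·17715391848+30996·163327842721) = (93348068572789129,10125019625991228)
n=4: (93348068572789129,10125019625991228)∘(285769,30996) = (285769·93348068572789129+85·30996·10125019625991228, 285769·10125019625991228+30996·93348068572789129) = (53351968415791425367681,5786833466982059076816)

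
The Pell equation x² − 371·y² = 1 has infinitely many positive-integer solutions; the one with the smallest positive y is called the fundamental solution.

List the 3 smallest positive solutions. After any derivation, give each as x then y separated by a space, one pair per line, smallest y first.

√371 → a₀=19, period (3,1,4,1,3,38); ℓ=6 even so k=5
step 0: (19, 1)  from 19·(1,0) + (0,1)
step 1: (58, 3)  from 3·(19,1) + (1,0)
…
step 4: (443, 23)  from 1·(366,19) + (77,4)
step 5: (1695, 88)  from 3·(443,23) + (366,19)
→ (1695, 88).  Check: 1695²=2873025, 371·88²=2873024, difference 1.
(1695+88√371)^2 = 5746049 + 298320√371
(1695+88√371)^3 = 19479104415 + 1011304712√371

1695 88
5746049 298320
19479104415 1011304712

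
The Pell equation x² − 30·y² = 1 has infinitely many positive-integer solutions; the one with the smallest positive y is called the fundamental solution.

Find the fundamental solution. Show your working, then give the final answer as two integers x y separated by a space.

√30 = [5; 2,10, …], period ℓ=2 (even) → k=1
i=0: a=5 ⇒ p=5, q=1
i=1: a=2 ⇒ p=11, q=2
(x₁, y₁) = (11, 2);  11² − 30·2² = 1 ✓

11 2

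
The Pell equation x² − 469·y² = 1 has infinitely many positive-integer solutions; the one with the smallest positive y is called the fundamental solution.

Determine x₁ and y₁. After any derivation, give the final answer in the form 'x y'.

137215 6336

√469 = [21; 1,1,1,10,6,10,1,1,1,42, …], period ℓ=10 (even) → k=9
step 0: (21, 1)  from 21·(1,0) + (0,1)
…
step 2: (43, 2)  from 1·(22,1) + (21,1)
…
step 4: (693, 32)  from 10·(65,3) + (43,2)
…
step 6: (42923, 1982)  from 10·(4223,195) + (693,32)
…
step 8: (90069, 4159)  from 1·(47146,2177) + (42923,1982)
step 9: (137215, 6336)  from 1·(90069,4159) + (47146,2177)
fundamental: x₁=137215, y₁=6336  (since 18827956225 − 469·40144896 = 1)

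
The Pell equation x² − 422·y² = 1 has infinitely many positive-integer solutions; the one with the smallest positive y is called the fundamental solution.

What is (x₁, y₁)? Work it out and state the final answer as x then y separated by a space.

d=422: √d = [20; 1,1,5,2,1,…,1,1,40] (ℓ=14, even), read p_13/q_13
k=0  a_k=20  p_k/q_k = 20/1
k=1  a_k=1  p_k/q_k = 21/1
…
k=3  a_k=5  p_k/q_k = 226/11
…
k=5  a_k=1  p_k/q_k = 719/35
…
k=7  a_k=20  p_k/q_k = 53719/2615
k=8  a_k=3  p_k/q_k = 163807/7974
k=9  a_k=1  p_k/q_k = 217526/10589
k=10  a_k=2  p_k/q_k = 598859/29152
k=11  a_k=5  p_k/q_k = 3211821/156349
k=12  a_k=1  p_k/q_k = 3810680/185501
k=13  a_k=1  p_k/q_k = 7022501/341850
→ (7022501, 341850).  Check: 7022501²=49315520295001, 422·341850²=49315520295000, difference 1.

7022501 341850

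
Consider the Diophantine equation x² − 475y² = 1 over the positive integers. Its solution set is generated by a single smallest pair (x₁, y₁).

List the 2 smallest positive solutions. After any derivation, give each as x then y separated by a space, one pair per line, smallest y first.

[21; 1,3,1,6,2,6,1,3,1,42] for √475; ℓ=10 ⇒ convergent index 9
step 0: (21, 1)  from 21·(1,0) + (0,1)
…
step 8: (45921, 2107)  from 3·(11878,545) + (10287,472)
step 9: (57799, 2652)  from 1·(45921,2107) + (11878,545)
(x₁, y₁) = (57799, 2652);  57799² − 475·2652² = 1 ✓
(x_2, y_2) = (57799·57799 + 475·2652·2652, 57799·2652 + 2652·57799) = (6681448801, 306565896)

57799 2652
6681448801 306565896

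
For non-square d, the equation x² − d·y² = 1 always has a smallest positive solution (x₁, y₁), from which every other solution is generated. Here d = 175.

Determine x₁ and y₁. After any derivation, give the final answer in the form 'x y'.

√175 = [13; 4,2,1,2,4,26, …], period ℓ=6 (even) → k=5
k=0  a_k=13  p_k/q_k = 13/1
…
k=3  a_k=1  p_k/q_k = 172/13
k=4  a_k=2  p_k/q_k = 463/35
k=5  a_k=4  p_k/q_k = 2024/153
→ (2024, 153).  Check: 2024²=4096576, 175·153²=4096575, difference 1.

2024 153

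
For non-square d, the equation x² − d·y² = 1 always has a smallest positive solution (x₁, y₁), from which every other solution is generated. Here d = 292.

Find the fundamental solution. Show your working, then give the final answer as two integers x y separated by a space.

2281249 133500

√292 → a₀=17, period (11,2,1,3,8,3,1,2,11,34); ℓ=10 even so k=9
step 0: (17, 1)  from 17·(1,0) + (0,1)
step 1: (188, 11)  from 11·(17,1) + (1,0)
…
step 3: (581, 34)  from 1·(393,23) + (188,11)
step 4: (2136, 125)  from 3·(581,34) + (393,23)
step 5: (17669, 1034)  from 8·(2136,125) + (581,34)
…
step 7: (72812, 4261)  from 1·(55143,3227) + (17669,1034)
step 8: (200767, 11749)  from 2·(72812,4261) + (55143,3227)
step 9: (2281249, 133500)  from 11·(200767,11749) + (72812,4261)
fundamental: x₁=2281249, y₁=133500  (since 5204097000001 − 292·17822250000 = 1)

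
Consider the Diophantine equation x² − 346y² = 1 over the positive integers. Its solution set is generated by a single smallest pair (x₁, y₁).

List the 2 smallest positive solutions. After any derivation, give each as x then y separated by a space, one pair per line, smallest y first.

17299 930
598510801 32176140

√346 = [18; 1,1,1,1,36, …], period ℓ=5 (odd) → k=9
k=0  a_k=18  p_k/q_k = 18/1
k=1  a_k=1  p_k/q_k = 19/1
…
k=3  a_k=1  p_k/q_k = 56/3
…
k=6  a_k=1  p_k/q_k = 3497/188
…
k=8  a_k=1  p_k/q_k = 10398/559
k=9  a_k=1  p_k/q_k = 17299/930
fundamental: x₁=17299, y₁=930  (since 299255401 − 346·864900 = 1)
n=2: (17299,930)∘(17299,930) = (17299·17299+346·930·930, 17299·930+930·17299) = (598510801,32176140)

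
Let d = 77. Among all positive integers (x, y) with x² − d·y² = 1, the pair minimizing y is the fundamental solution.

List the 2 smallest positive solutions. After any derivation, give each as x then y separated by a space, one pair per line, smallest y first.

351 40
246401 28080

√77 = [8; 1,3,2,3,1,16, …], period ℓ=6 (even) → k=5
a_0=8:  p_0=8·1+0=8,  q_0=8·0+1=1
…
a_2=3:  p_2=3·9+8=35,  q_2=3·1+1=4
a_3=2:  p_3=2·35+9=79,  q_3=2·4+1=9
a_4=3:  p_4=3·79+35=272,  q_4=3·9+4=31
a_5=1:  p_5=1·272+79=351,  q_5=1·31+9=40
→ (351, 40).  Check: 351²=123201, 77·40²=123200, difference 1.
k=2:  x_2 = 351·351+77·40·40 = 246401,  y_2 = 351·40+40·351 = 28080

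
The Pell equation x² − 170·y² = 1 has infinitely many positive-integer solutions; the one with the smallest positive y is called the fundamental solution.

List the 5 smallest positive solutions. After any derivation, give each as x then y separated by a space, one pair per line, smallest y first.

√170 → a₀=13, period (26); ℓ=1 odd so k=1
k=0  a_k=13  p_k/q_k = 13/1
k=1  a_k=26  p_k/q_k = 339/26
(x₁, y₁) = (339, 26);  339² − 170·26² = 1 ✓
(x_2, y_2) = (339·339 + 170·26·26, 339·26 + 26·339) = (229841, 17628)
(x_3, y_3) = (339·229841 + 170·26·17628, 339·17628 + 26·229841) = (155831859, 11951758)
(x_4, y_4) = (339·155831859 + 170·26·11951758, 339·11951758 + 26·155831859) = (105653770561, 8103274296)
(x_5, y_5) = (339·105653770561 + 170·26·8103274296, 339·8103274296 + 26·105653770561) = (71633100608499, 5494008020930)

339 26
229841 17628
155831859 11951758
105653770561 8103274296
71633100608499 5494008020930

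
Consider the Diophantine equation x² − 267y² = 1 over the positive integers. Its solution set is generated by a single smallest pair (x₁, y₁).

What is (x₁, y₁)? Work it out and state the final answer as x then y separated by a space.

2402 147

√267 = [16; 2,1,15,1,2,32, …], period ℓ=6 (even) → k=5
k=0  a_k=16  p_k/q_k = 16/1
k=1  a_k=2  p_k/q_k = 33/2
…
k=4  a_k=1  p_k/q_k = 817/50
k=5  a_k=2  p_k/q_k = 2402/147
fundamental: x₁=2402, y₁=147  (since 5769604 − 267·21609 = 1)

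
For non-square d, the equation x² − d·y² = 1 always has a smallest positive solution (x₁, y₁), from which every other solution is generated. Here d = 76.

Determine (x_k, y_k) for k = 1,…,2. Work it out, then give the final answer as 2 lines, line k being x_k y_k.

57799 6630
6681448801 766414740

[8; 1,2,1,1,5,4,5,1,1,2,1,16] for √76; ℓ=12 ⇒ convergent index 11
step 0: (8, 1)  from 8·(1,0) + (0,1)
step 1: (9, 1)  from 1·(8,1) + (1,0)
step 2: (26, 3)  from 2·(9,1) + (8,1)
step 3: (35, 4)  from 1·(26,3) + (9,1)
…
step 5: (340, 39)  from 5·(61,7) + (35,4)
…
step 7: (7445, 854)  from 5·(1421,163) + (340,39)
step 8: (8866, 1017)  from 1·(7445,854) + (1421,163)
step 9: (16311, 1871)  from 1·(8866,1017) + (7445,854)
step 10: (41488, 4759)  from 2·(16311,1871) + (8866,1017)
step 11: (57799, 6630)  from 1·(41488,4759) + (16311,1871)
fundamental: x₁=57799, y₁=6630  (since 3340724401 − 76·43956900 = 1)
(x_2, y_2) = (57799·57799 + 76·6630·6630, 57799·6630 + 6630·57799) = (6681448801, 766414740)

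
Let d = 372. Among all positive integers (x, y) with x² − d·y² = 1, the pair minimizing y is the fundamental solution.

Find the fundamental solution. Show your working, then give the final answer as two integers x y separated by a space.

12151 630

[19; 3,2,12,2,3,38] for √372; ℓ=6 ⇒ convergent index 5
i=0: a=19 ⇒ p=19, q=1
i=1: a=3 ⇒ p=58, q=3
…
i=3: a=12 ⇒ p=1678, q=87
i=4: a=2 ⇒ p=3491, q=181
i=5: a=3 ⇒ p=12151, q=630
fundamental: x₁=12151, y₁=630  (since 147646801 − 372·396900 = 1)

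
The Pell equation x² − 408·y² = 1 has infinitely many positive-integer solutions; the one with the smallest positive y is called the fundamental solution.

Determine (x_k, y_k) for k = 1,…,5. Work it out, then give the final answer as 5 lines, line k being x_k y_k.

101 5
20401 1010
4120901 204015
832401601 41210020
168141002501 8324220025

√408 → a₀=20, period (5,40); ℓ=2 even so k=1
step 0: (20, 1)  from 20·(1,0) + (0,1)
step 1: (101, 5)  from 5·(20,1) + (1,0)
(x₁, y₁) = (101, 5);  101² − 408·5² = 1 ✓
n=2: (101,5)∘(101,5) = (101·101+408·5·5, 101·5+5·101) = (20401,1010)
n=3: (20401,1010)∘(101,5) = (101·20401+408·5·1010, 101·1010+5·20401) = (4120901,204015)
n=4: (4120901,204015)∘(101,5) = (101·4120901+408·5·204015, 101·204015+5·4120901) = (832401601,41210020)
n=5: (832401601,41210020)∘(101,5) = (101·832401601+408·5·41210020, 101·41210020+5·832401601) = (168141002501,8324220025)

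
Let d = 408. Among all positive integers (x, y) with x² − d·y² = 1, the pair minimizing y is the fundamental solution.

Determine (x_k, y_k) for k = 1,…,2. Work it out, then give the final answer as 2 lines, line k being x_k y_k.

[20; 5,40] for √408; ℓ=2 ⇒ convergent index 1
k=0  a_k=20  p_k/q_k = 20/1
k=1  a_k=5  p_k/q_k = 101/5
→ (101, 5).  Check: 101²=10201, 408·5²=10200, difference 1.
(101+5√408)^2 = 20401 + 1010√408

101 5
20401 1010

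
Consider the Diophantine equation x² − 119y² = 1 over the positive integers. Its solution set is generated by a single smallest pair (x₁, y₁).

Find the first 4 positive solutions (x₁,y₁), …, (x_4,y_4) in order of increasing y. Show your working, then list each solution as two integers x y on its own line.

d=119: √d = [10; 1,9,1,20] (ℓ=4, even), read p_3/q_3
step 0: (10, 1)  from 10·(1,0) + (0,1)
…
step 2: (109, 10)  from 9·(11,1) + (10,1)
step 3: (120, 11)  from 1·(109,10) + (11,1)
fundamental: x₁=120, y₁=11  (since 14400 − 119·121 = 1)
(120+11√119)^2 = 28799 + 2640√119
(120+11√119)^3 = 6911640 + 633589√119
(120+11√119)^4 = 1658764801 + 152058720√119

120 11
28799 2640
6911640 633589
1658764801 152058720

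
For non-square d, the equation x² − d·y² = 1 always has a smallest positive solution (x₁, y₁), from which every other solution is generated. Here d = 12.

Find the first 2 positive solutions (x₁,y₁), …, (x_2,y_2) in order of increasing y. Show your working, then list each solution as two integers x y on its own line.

7 2
97 28

[3; 2,6] for √12; ℓ=2 ⇒ convergent index 1
k=0  a_k=3  p_k/q_k = 3/1
k=1  a_k=2  p_k/q_k = 7/2
(x₁, y₁) = (7, 2);  7² − 12·2² = 1 ✓
(7+2√12)^2 = 97 + 28√12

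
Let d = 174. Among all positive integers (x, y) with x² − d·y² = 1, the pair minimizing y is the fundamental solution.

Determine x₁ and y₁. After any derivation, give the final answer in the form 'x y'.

d=174: √d = [13; 5,4,5,26] (ℓ=4, even), read p_3/q_3
k=0  a_k=13  p_k/q_k = 13/1
k=1  a_k=5  p_k/q_k = 66/5
k=2  a_k=4  p_k/q_k = 277/21
k=3  a_k=5  p_k/q_k = 1451/110
(x₁, y₁) = (1451, 110);  1451² − 174·110² = 1 ✓

1451 110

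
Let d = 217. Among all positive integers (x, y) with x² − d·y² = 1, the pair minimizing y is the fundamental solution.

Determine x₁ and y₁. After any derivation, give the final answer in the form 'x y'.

3844063 260952

d=217: √d = [14; 1,2,1,2,1,…,2,1,28] (ℓ=16, even), read p_15/q_15
a_0=14:  p_0=14·1+0=14,  q_0=14·0+1=1
…
a_4=2:  p_4=2·59+44=162,  q_4=2·4+3=11
…
a_6=1:  p_6=1·221+162=383,  q_6=1·15+11=26
…
a_9=9:  p_9=9·15055+3668=139163,  q_9=9·1022+249=9447
a_10=1:  p_10=1·139163+15055=154218,  q_10=1·9447+1022=10469
…
a_14=2:  p_14=2·1034361+740980=2809702,  q_14=2·70217+50301=190735
a_15=1:  p_15=1·2809702+1034361=3844063,  q_15=1·190735+70217=260952
(x₁, y₁) = (3844063, 260952);  3844063² − 217·260952² = 1 ✓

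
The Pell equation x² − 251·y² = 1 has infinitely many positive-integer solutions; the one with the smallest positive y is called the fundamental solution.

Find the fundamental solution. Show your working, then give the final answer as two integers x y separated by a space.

[15; 1,5,2,1,2,…,5,1,30] for √251; ℓ=14 ⇒ convergent index 13
i=0: a=15 ⇒ p=15, q=1
…
i=12: a=5 ⇒ p=3097857, q=195535
i=13: a=1 ⇒ p=3674890, q=231957
→ (3674890, 231957).  Check: 3674890²=13504816512100, 251·231957²=13504816512099, difference 1.

3674890 231957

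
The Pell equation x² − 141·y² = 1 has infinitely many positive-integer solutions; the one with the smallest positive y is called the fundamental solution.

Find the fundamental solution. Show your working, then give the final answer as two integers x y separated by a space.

95 8

d=141: √d = [11; 1,6,1,22] (ℓ=4, even), read p_3/q_3
step 0: (11, 1)  from 11·(1,0) + (0,1)
…
step 2: (83, 7)  from 6·(12,1) + (11,1)
step 3: (95, 8)  from 1·(83,7) + (12,1)
fundamental: x₁=95, y₁=8  (since 9025 − 141·64 = 1)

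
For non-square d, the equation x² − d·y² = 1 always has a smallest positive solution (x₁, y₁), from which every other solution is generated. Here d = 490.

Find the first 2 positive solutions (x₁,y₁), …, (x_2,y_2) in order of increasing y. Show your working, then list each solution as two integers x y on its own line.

√490 → a₀=22, period (7,2,1,4,4,4,1,2,7,44); ℓ=10 even so k=9
i=0: a=22 ⇒ p=22, q=1
i=1: a=7 ⇒ p=155, q=7
i=2: a=2 ⇒ p=332, q=15
i=3: a=1 ⇒ p=487, q=22
i=4: a=4 ⇒ p=2280, q=103
…
i=8: a=2 ⇒ p=141338, q=6385
i=9: a=7 ⇒ p=1039681, q=46968
fundamental: x₁=1039681, y₁=46968  (since 1080936581761 − 490·2205993024 = 1)
k=2:  x_2 = 1039681·1039681+490·46968·46968 = 2161873163521,  y_2 = 1039681·46968+46968·1039681 = 97663474416

1039681 46968
2161873163521 97663474416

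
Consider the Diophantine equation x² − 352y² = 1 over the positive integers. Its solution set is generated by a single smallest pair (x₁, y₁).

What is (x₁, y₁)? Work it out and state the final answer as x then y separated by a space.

√352 = [18; 1,3,5,9,5,3,1,36, …], period ℓ=8 (even) → k=7
k=0  a_k=18  p_k/q_k = 18/1
k=1  a_k=1  p_k/q_k = 19/1
k=2  a_k=3  p_k/q_k = 75/4
k=3  a_k=5  p_k/q_k = 394/21
…
k=6  a_k=3  p_k/q_k = 59118/3151
k=7  a_k=1  p_k/q_k = 77617/4137
fundamental: x₁=77617, y₁=4137  (since 6024398689 − 352·17114769 = 1)

77617 4137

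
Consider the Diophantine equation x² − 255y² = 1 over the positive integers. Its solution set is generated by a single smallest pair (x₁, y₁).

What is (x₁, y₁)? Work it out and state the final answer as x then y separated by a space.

[15; 1,30] for √255; ℓ=2 ⇒ convergent index 1
a_0=15:  p_0=15·1+0=15,  q_0=15·0+1=1
a_1=1:  p_1=1·15+1=16,  q_1=1·1+0=1
fundamental: x₁=16, y₁=1  (since 256 − 255·1 = 1)

16 1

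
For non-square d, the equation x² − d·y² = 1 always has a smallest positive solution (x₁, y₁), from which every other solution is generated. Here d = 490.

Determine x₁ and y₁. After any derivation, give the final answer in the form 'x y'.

1039681 46968

d=490: √d = [22; 7,2,1,4,4,4,1,2,7,44] (ℓ=10, even), read p_9/q_9
k=0  a_k=22  p_k/q_k = 22/1
k=1  a_k=7  p_k/q_k = 155/7
k=2  a_k=2  p_k/q_k = 332/15
…
k=6  a_k=4  p_k/q_k = 40708/1839
k=7  a_k=1  p_k/q_k = 50315/2273
k=8  a_k=2  p_k/q_k = 141338/6385
k=9  a_k=7  p_k/q_k = 1039681/46968
fundamental: x₁=1039681, y₁=46968  (since 1080936581761 − 490·2205993024 = 1)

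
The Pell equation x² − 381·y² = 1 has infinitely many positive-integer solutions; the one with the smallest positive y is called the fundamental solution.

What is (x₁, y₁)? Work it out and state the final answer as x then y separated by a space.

√381 = [19; 1,1,12,1,1,38, …], period ℓ=6 (even) → k=5
k=0  a_k=19  p_k/q_k = 19/1
k=1  a_k=1  p_k/q_k = 20/1
…
k=3  a_k=12  p_k/q_k = 488/25
k=4  a_k=1  p_k/q_k = 527/27
k=5  a_k=1  p_k/q_k = 1015/52
(x₁, y₁) = (1015, 52);  1015² − 381·52² = 1 ✓

1015 52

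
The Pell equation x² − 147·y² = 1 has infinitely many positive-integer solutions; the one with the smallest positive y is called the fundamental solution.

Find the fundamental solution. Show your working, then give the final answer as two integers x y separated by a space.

[12; 8,24] for √147; ℓ=2 ⇒ convergent index 1
a_0=12:  p_0=12·1+0=12,  q_0=12·0+1=1
a_1=8:  p_1=8·12+1=97,  q_1=8·1+0=8
fundamental: x₁=97, y₁=8  (since 9409 − 147·64 = 1)

97 8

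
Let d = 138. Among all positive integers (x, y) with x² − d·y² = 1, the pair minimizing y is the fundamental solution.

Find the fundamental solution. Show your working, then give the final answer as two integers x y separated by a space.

47 4

√138 = [11; 1,2,1,22, …], period ℓ=4 (even) → k=3
k=0  a_k=11  p_k/q_k = 11/1
k=1  a_k=1  p_k/q_k = 12/1
k=2  a_k=2  p_k/q_k = 35/3
k=3  a_k=1  p_k/q_k = 47/4
→ (47, 4).  Check: 47²=2209, 138·4²=2208, difference 1.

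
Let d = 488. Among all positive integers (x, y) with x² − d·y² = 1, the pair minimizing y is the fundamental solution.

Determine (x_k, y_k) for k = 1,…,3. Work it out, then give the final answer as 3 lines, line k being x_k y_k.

243 11
118097 5346
57394899 2598145

d=488: √d = [22; 11,44] (ℓ=2, even), read p_1/q_1
a_0=22:  p_0=22·1+0=22,  q_0=22·0+1=1
a_1=11:  p_1=11·22+1=243,  q_1=11·1+0=11
(x₁, y₁) = (243, 11);  243² − 488·11² = 1 ✓
k=2:  x_2 = 243·243+488·11·11 = 118097,  y_2 = 243·11+11·243 = 5346
k=3:  x_3 = 243·118097+488·11·5346 = 57394899,  y_3 = 243·5346+11·118097 = 2598145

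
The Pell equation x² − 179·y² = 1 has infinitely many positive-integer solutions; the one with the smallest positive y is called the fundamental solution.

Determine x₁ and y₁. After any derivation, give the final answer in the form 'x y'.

4190210 313191

√179 = [13; 2,1,1,1,3,…,1,2,26, …], period ℓ=14 (even) → k=13
a_0=13:  p_0=13·1+0=13,  q_0=13·0+1=1
a_1=2:  p_1=2·13+1=27,  q_1=2·1+0=2
…
a_3=1:  p_3=1·40+27=67,  q_3=1·3+2=5
a_4=1:  p_4=1·67+40=107,  q_4=1·5+3=8
a_5=3:  p_5=3·107+67=388,  q_5=3·8+5=29
…
a_10=1:  p_10=1·438125+137042=575167,  q_10=1·32747+10243=42990
a_11=1:  p_11=1·575167+438125=1013292,  q_11=1·42990+32747=75737
a_12=1:  p_12=1·1013292+575167=1588459,  q_12=1·75737+42990=118727
a_13=2:  p_13=2·1588459+1013292=4190210,  q_13=2·118727+75737=313191
→ (4190210, 313191).  Check: 4190210²=17557859844100, 179·313191²=17557859844099, difference 1.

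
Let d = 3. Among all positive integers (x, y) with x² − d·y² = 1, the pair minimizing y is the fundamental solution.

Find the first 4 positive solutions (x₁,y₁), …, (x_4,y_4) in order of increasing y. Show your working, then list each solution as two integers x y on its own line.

√3 → a₀=1, period (1,2); ℓ=2 even so k=1
step 0: (1, 1)  from 1·(1,0) + (0,1)
step 1: (2, 1)  from 1·(1,1) + (1,0)
(x₁, y₁) = (2, 1);  2² − 3·1² = 1 ✓
(x_2, y_2) = (2·2 + 3·1·1, 2·1 + 1·2) = (7, 4)
(x_3, y_3) = (2·7 + 3·1·4, 2·4 + 1·7) = (26, 15)
(x_4, y_4) = (2·26 + 3·1·15, 2·15 + 1·26) = (97, 56)

2 1
7 4
26 15
97 56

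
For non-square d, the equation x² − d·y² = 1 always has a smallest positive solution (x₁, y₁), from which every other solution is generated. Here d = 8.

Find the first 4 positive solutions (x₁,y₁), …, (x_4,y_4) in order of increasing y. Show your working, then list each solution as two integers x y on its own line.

3 1
17 6
99 35
577 204

√8 = [2; 1,4, …], period ℓ=2 (even) → k=1
step 0: (2, 1)  from 2·(1,0) + (0,1)
step 1: (3, 1)  from 1·(2,1) + (1,0)
(x₁, y₁) = (3, 1);  3² − 8·1² = 1 ✓
(3+1√8)^2 = 17 + 6√8
(3+1√8)^3 = 99 + 35√8
(3+1√8)^4 = 577 + 204√8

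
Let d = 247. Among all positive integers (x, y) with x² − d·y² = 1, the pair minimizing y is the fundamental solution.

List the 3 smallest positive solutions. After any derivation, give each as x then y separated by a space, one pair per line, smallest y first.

85292 5427
14549450527 925759368
2481903468612476 157919736025485

d=247: √d = [15; 1,2,1,1,9,1,9,1,1,2,1,30] (ℓ=12, even), read p_11/q_11
a_0=15:  p_0=15·1+0=15,  q_0=15·0+1=1
…
a_3=1:  p_3=1·47+16=63,  q_3=1·3+1=4
a_4=1:  p_4=1·63+47=110,  q_4=1·4+3=7
…
a_7=9:  p_7=9·1163+1053=11520,  q_7=9·74+67=733
…
a_9=1:  p_9=1·12683+11520=24203,  q_9=1·807+733=1540
a_10=2:  p_10=2·24203+12683=61089,  q_10=2·1540+807=3887
a_11=1:  p_11=1·61089+24203=85292,  q_11=1·3887+1540=5427
fundamental: x₁=85292, y₁=5427  (since 7274725264 − 247·29452329 = 1)
k=2:  x_2 = 85292·85292+247·5427·5427 = 14549450527,  y_2 = 85292·5427+5427·85292 = 925759368
k=3:  x_3 = 85292·14549450527+247·5427·925759368 = 2481903468612476,  y_3 = 85292·925759368+5427·14549450527 = 157919736025485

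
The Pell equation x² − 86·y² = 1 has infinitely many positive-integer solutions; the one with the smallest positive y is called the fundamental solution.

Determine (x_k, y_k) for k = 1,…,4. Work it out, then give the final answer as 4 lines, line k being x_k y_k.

10405 1122
216528049 23348820
4505948689285 485888943078
93768792007492801 10111348882104360

d=86: √d = [9; 3,1,1,1,8,1,1,1,3,18] (ℓ=10, even), read p_9/q_9
a_0=9:  p_0=9·1+0=9,  q_0=9·0+1=1
…
a_3=1:  p_3=1·37+28=65,  q_3=1·4+3=7
a_4=1:  p_4=1·65+37=102,  q_4=1·7+4=11
a_5=8:  p_5=8·102+65=881,  q_5=8·11+7=95
a_6=1:  p_6=1·881+102=983,  q_6=1·95+11=106
…
a_8=1:  p_8=1·1864+983=2847,  q_8=1·201+106=307
a_9=3:  p_9=3·2847+1864=10405,  q_9=3·307+201=1122
fundamental: x₁=10405, y₁=1122  (since 108264025 − 86·1258884 = 1)
n=2: (10405,1122)∘(10405,1122) = (10405·10405+86·1122·1122, 10405·1122+1122·10405) = (216528049,23348820)
n=3: (216528049,23348820)∘(10405,1122) = (10405·216528049+86·1122·23348820, 10405·23348820+1122·216528049) = (4505948689285,485888943078)
n=4: (4505948689285,485888943078)∘(10405,1122) = (10405·4505948689285+86·1122·485888943078, 10405·485888943078+1122·4505948689285) = (93768792007492801,10111348882104360)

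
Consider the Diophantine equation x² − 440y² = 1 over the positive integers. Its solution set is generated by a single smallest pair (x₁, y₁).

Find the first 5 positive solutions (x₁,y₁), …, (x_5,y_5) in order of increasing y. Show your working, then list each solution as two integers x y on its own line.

[20; 1,40] for √440; ℓ=2 ⇒ convergent index 1
i=0: a=20 ⇒ p=20, q=1
i=1: a=1 ⇒ p=21, q=1
→ (21, 1).  Check: 21²=441, 440·1²=440, difference 1.
k=2:  x_2 = 21·21+440·1·1 = 881,  y_2 = 21·1+1·21 = 42
k=3:  x_3 = 21·881+440·1·42 = 36981,  y_3 = 21·42+1·881 = 1763
k=4:  x_4 = 21·36981+440·1·1763 = 1552321,  y_4 = 21·1763+1·36981 = 74004
k=5:  x_5 = 21·1552321+440·1·74004 = 65160501,  y_5 = 21·74004+1·1552321 = 3106405

21 1
881 42
36981 1763
1552321 74004
65160501 3106405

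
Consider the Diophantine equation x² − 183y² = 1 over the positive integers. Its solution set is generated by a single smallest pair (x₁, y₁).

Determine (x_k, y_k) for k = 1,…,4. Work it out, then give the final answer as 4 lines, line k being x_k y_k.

d=183: √d = [13; 1,1,8,1,1,26] (ℓ=6, even), read p_5/q_5
i=0: a=13 ⇒ p=13, q=1
i=1: a=1 ⇒ p=14, q=1
i=2: a=1 ⇒ p=27, q=2
…
i=4: a=1 ⇒ p=257, q=19
i=5: a=1 ⇒ p=487, q=36
(x₁, y₁) = (487, 36);  487² − 183·36² = 1 ✓
n=2: (487,36)∘(487,36) = (487·487+183·36·36, 487·36+36·487) = (474337,35064)
n=3: (474337,35064)∘(487,36) = (487·474337+183·36·35064, 487·35064+36·474337) = (462003751,34152300)
n=4: (462003751,34152300)∘(487,36) = (487·462003751+183·36·34152300, 487·34152300+36·462003751) = (449991179137,33264305136)

487 36
474337 35064
462003751 34152300
449991179137 33264305136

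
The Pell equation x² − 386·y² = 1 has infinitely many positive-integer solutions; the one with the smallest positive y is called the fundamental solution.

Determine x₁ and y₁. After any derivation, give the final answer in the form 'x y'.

d=386: √d = [19; 1,1,1,4,1,18,1,4,1,1,1,38] (ℓ=12, even), read p_11/q_11
step 0: (19, 1)  from 19·(1,0) + (0,1)
…
step 4: (275, 14)  from 4·(59,3) + (39,2)
step 5: (334, 17)  from 1·(275,14) + (59,3)
…
step 8: (32771, 1668)  from 4·(6621,337) + (6287,320)
…
step 10: (72163, 3673)  from 1·(39392,2005) + (32771,1668)
step 11: (111555, 5678)  from 1·(72163,3673) + (39392,2005)
fundamental: x₁=111555, y₁=5678  (since 12444518025 − 386·32239684 = 1)

111555 5678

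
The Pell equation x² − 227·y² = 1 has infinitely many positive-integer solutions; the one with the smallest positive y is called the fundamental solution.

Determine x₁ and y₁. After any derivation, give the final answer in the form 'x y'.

[15; 15,30] for √227; ℓ=2 ⇒ convergent index 1
step 0: (15, 1)  from 15·(1,0) + (0,1)
step 1: (226, 15)  from 15·(15,1) + (1,0)
fundamental: x₁=226, y₁=15  (since 51076 − 227·225 = 1)

226 15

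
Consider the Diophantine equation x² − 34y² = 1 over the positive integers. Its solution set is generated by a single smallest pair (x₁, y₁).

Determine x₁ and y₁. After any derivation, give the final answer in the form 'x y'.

35 6

√34 = [5; 1,4,1,10, …], period ℓ=4 (even) → k=3
i=0: a=5 ⇒ p=5, q=1
i=1: a=1 ⇒ p=6, q=1
i=2: a=4 ⇒ p=29, q=5
i=3: a=1 ⇒ p=35, q=6
fundamental: x₁=35, y₁=6  (since 1225 − 34·36 = 1)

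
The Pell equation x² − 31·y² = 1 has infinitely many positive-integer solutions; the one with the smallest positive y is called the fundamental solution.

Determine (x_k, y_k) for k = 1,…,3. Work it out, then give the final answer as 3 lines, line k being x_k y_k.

1520 273
4620799 829920
14047227440 2522956527

d=31: √d = [5; 1,1,3,5,3,1,1,10] (ℓ=8, even), read p_7/q_7
i=0: a=5 ⇒ p=5, q=1
…
i=2: a=1 ⇒ p=11, q=2
i=3: a=3 ⇒ p=39, q=7
i=4: a=5 ⇒ p=206, q=37
i=5: a=3 ⇒ p=657, q=118
i=6: a=1 ⇒ p=863, q=155
i=7: a=1 ⇒ p=1520, q=273
→ (1520, 273).  Check: 1520²=2310400, 31·273²=2310399, difference 1.
n=2: (1520,273)∘(1520,273) = (1520·1520+31·273·273, 1520·273+273·1520) = (4620799,829920)
n=3: (4620799,829920)∘(1520,273) = (1520·4620799+31·273·829920, 1520·829920+273·4620799) = (14047227440,2522956527)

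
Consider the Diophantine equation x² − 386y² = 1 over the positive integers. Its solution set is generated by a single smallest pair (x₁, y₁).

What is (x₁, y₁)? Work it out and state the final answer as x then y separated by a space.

[19; 1,1,1,4,1,18,1,4,1,1,1,38] for √386; ℓ=12 ⇒ convergent index 11
k=0  a_k=19  p_k/q_k = 19/1
k=1  a_k=1  p_k/q_k = 20/1
k=2  a_k=1  p_k/q_k = 39/2
…
k=4  a_k=4  p_k/q_k = 275/14
k=5  a_k=1  p_k/q_k = 334/17
k=6  a_k=18  p_k/q_k = 6287/320
k=7  a_k=1  p_k/q_k = 6621/337
…
k=9  a_k=1  p_k/q_k = 39392/2005
k=10  a_k=1  p_k/q_k = 72163/3673
k=11  a_k=1  p_k/q_k = 111555/5678
→ (111555, 5678).  Check: 111555²=12444518025, 386·5678²=12444518024, difference 1.

111555 5678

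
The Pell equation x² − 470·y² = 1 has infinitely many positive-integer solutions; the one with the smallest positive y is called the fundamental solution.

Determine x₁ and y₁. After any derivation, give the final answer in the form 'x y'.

1691 78

d=470: √d = [21; 1,2,8,2,1,42] (ℓ=6, even), read p_5/q_5
step 0: (21, 1)  from 21·(1,0) + (0,1)
…
step 2: (65, 3)  from 2·(22,1) + (21,1)
step 3: (542, 25)  from 8·(65,3) + (22,1)
step 4: (1149, 53)  from 2·(542,25) + (65,3)
step 5: (1691, 78)  from 1·(1149,53) + (542,25)
→ (1691, 78).  Check: 1691²=2859481, 470·78²=2859480, difference 1.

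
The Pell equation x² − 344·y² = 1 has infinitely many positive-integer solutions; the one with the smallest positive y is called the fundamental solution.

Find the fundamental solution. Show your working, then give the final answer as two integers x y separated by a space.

10405 561

d=344: √d = [18; 1,1,4,1,3,1,4,1,1,36] (ℓ=10, even), read p_9/q_9
i=0: a=18 ⇒ p=18, q=1
i=1: a=1 ⇒ p=19, q=1
i=2: a=1 ⇒ p=37, q=2
i=3: a=4 ⇒ p=167, q=9
i=4: a=1 ⇒ p=204, q=11
i=5: a=3 ⇒ p=779, q=42
i=6: a=1 ⇒ p=983, q=53
…
i=8: a=1 ⇒ p=5694, q=307
i=9: a=1 ⇒ p=10405, q=561
→ (10405, 561).  Check: 10405²=108264025, 344·561²=108264024, difference 1.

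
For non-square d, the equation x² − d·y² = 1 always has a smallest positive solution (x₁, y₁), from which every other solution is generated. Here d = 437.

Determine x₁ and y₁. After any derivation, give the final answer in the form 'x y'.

4599 220

d=437: √d = [20; 1,9,2,9,1,40] (ℓ=6, even), read p_5/q_5
i=0: a=20 ⇒ p=20, q=1
i=1: a=1 ⇒ p=21, q=1
i=2: a=9 ⇒ p=209, q=10
…
i=4: a=9 ⇒ p=4160, q=199
i=5: a=1 ⇒ p=4599, q=220
(x₁, y₁) = (4599, 220);  4599² − 437·220² = 1 ✓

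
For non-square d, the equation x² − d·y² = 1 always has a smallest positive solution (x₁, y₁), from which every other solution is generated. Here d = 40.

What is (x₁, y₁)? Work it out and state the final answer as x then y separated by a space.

√40 = [6; 3,12, …], period ℓ=2 (even) → k=1
a_0=6:  p_0=6·1+0=6,  q_0=6·0+1=1
a_1=3:  p_1=3·6+1=19,  q_1=3·1+0=3
fundamental: x₁=19, y₁=3  (since 361 − 40·9 = 1)

19 3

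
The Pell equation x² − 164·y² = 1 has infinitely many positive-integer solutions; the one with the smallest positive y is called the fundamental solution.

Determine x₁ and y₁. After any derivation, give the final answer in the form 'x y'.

2049 160

[12; 1,4,6,4,1,24] for √164; ℓ=6 ⇒ convergent index 5
i=0: a=12 ⇒ p=12, q=1
…
i=3: a=6 ⇒ p=397, q=31
i=4: a=4 ⇒ p=1652, q=129
i=5: a=1 ⇒ p=2049, q=160
→ (2049, 160).  Check: 2049²=4198401, 164·160²=4198400, difference 1.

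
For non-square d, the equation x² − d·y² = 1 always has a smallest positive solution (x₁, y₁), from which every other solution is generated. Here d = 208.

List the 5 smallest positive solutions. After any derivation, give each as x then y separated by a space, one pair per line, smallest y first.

√208 = [14; 2,2,1,2,2,28, …], period ℓ=6 (even) → k=5
a_0=14:  p_0=14·1+0=14,  q_0=14·0+1=1
a_1=2:  p_1=2·14+1=29,  q_1=2·1+0=2
a_2=2:  p_2=2·29+14=72,  q_2=2·2+1=5
a_3=1:  p_3=1·72+29=101,  q_3=1·5+2=7
a_4=2:  p_4=2·101+72=274,  q_4=2·7+5=19
a_5=2:  p_5=2·274+101=649,  q_5=2·19+7=45
fundamental: x₁=649, y₁=45  (since 421201 − 208·2025 = 1)
(x_2, y_2) = (649·649 + 208·45·45, 649·45 + 45·649) = (842401, 58410)
(x_3, y_3) = (649·842401 + 208·45·58410, 649·58410 + 45·842401) = (1093435849, 75816135)
(x_4, y_4) = (649·1093435849 + 208·45·75816135, 649·75816135 + 45·1093435849) = (1419278889601, 98409284820)
(x_5, y_5) = (649·1419278889601 + 208·45·98409284820, 649·98409284820 + 45·1419278889601) = (1842222905266249, 127735175880225)

649 45
842401 58410
1093435849 75816135
1419278889601 98409284820
1842222905266249 127735175880225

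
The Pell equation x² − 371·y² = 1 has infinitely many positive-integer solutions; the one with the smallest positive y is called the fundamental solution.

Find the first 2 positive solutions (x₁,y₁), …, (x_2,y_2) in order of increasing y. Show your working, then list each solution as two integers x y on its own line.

[19; 3,1,4,1,3,38] for √371; ℓ=6 ⇒ convergent index 5
a_0=19:  p_0=19·1+0=19,  q_0=19·0+1=1
a_1=3:  p_1=3·19+1=58,  q_1=3·1+0=3
…
a_3=4:  p_3=4·77+58=366,  q_3=4·4+3=19
a_4=1:  p_4=1·366+77=443,  q_4=1·19+4=23
a_5=3:  p_5=3·443+366=1695,  q_5=3·23+19=88
(x₁, y₁) = (1695, 88);  1695² − 371·88² = 1 ✓
k=2:  x_2 = 1695·1695+371·88·88 = 5746049,  y_2 = 1695·88+88·1695 = 298320

1695 88
5746049 298320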